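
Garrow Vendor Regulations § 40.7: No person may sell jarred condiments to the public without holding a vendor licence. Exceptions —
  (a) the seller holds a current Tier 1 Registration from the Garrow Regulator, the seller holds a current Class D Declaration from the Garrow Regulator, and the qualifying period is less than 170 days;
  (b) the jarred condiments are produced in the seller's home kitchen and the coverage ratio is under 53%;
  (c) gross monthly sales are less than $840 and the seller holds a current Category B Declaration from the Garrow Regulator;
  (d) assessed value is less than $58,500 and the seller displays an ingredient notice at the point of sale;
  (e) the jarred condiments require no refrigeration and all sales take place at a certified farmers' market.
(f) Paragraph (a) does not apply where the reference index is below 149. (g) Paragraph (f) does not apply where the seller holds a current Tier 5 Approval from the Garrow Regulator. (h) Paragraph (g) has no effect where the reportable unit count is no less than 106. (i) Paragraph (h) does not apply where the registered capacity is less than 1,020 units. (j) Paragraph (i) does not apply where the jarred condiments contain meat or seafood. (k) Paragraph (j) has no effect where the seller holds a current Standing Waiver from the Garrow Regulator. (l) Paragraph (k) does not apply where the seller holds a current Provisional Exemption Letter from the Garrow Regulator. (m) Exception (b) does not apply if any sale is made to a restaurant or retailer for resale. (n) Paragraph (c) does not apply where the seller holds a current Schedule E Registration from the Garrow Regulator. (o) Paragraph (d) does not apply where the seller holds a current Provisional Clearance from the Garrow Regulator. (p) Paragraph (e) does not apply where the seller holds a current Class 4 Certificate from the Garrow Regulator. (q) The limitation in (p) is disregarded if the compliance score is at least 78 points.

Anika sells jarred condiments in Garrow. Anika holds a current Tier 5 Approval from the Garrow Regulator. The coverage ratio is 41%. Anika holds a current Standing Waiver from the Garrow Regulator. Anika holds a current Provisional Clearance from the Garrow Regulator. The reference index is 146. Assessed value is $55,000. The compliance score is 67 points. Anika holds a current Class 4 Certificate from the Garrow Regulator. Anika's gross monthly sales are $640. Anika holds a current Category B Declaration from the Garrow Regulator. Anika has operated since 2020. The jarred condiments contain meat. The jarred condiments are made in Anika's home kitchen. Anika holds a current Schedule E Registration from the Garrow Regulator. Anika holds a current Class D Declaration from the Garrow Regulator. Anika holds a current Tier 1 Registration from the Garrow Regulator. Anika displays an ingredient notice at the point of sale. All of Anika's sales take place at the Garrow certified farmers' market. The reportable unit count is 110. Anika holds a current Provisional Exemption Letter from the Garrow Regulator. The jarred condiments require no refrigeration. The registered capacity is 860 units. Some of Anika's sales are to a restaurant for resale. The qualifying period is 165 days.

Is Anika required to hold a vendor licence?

All of (a)'s requirements are met (a current Tier 1 Registration is held; a current Class D Declaration is held; the qualifying period is 165 days, less than the 170 days limit). But applying paragraphs (f)–(l): (f) is triggered — the reference index is 146, below the 149 limit. (g) is triggered (a current Tier 5 Approval is held), but yields to (h): (h) operates — the reportable unit count is 110, meeting the 106 threshold. (i) applies (the registered capacity is 860 units, less than the 1,020 units limit), but yields to (j): (j) applies — the jarred condiments contain meat. (k) operates (a current Standing Waiver is held), but is set aside by (l): (l) operates — a current Provisional Exemption Letter is held. So (a) is unavailable.
Exception (b) is satisfied on its face — the jarred condiments are home-kitchen produced; the coverage ratio is 41%, under the 53% limit. But applying paragraph (m): (m) operates — some sales are to a restaurant for resale. So (b) is unavailable.
All of (c)'s requirements are met (gross monthly sales are $640, less than the $840 limit; a current Category B Declaration is held). But applying paragraph (n): (n) operates against (c): a current Schedule E Registration is held. Exception (c) does not apply.
Exception (d)'s conditions are all satisfied: assessed value is $55,000, less than the $58,500 limit; an ingredient notice is displayed. However, paragraph (o) must be considered: (o) operates — a current Provisional Clearance is held. Exception (d) does not apply.
Exception (e)'s conditions are all satisfied: the jarred condiments are shelf-stable; all sales are at a certified farmers' market. But: (p) is triggered — a current Class 4 Certificate is held. (q), which would lift (p), is inapplicable — the compliance score is 67 points, short of 78 points. (e) is therefore removed.
Every exception is unavailable, so the rule governs.

Yes — Anika must hold a vendor licence.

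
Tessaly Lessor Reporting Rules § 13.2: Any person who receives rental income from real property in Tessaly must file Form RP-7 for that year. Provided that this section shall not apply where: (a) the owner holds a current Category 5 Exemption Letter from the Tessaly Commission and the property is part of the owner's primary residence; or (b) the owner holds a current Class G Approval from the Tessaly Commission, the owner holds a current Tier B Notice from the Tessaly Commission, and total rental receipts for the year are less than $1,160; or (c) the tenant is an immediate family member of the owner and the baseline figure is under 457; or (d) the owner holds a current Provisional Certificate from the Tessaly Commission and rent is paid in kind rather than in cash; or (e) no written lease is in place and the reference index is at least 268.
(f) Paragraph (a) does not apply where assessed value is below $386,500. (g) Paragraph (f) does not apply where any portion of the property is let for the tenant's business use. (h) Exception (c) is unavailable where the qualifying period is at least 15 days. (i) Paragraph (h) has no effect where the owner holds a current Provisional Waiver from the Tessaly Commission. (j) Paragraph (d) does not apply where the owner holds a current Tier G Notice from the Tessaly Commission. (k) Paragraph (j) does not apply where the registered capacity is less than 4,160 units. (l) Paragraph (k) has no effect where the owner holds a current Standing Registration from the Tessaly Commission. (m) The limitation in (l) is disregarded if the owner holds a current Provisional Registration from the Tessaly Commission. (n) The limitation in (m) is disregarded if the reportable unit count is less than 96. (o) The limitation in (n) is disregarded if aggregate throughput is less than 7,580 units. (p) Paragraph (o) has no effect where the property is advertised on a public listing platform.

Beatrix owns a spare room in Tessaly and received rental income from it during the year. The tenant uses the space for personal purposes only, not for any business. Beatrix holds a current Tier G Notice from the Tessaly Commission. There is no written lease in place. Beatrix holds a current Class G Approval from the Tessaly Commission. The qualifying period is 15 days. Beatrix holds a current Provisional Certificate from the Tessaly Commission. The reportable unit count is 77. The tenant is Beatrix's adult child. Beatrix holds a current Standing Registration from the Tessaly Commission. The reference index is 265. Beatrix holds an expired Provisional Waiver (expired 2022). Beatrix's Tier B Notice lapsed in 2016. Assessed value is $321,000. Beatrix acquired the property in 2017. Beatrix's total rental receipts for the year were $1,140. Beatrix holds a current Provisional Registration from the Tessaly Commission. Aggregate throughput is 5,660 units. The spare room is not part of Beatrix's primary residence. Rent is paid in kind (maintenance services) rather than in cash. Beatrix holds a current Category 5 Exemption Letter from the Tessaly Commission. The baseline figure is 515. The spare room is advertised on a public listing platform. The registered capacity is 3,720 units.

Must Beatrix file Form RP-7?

Exception (a) requires that the property is part of the owner's primary residence; but the spare room is not part of the primary residence, so (a) is unavailable.
Exception (b) fails — there is no Tier B Notice in force.
Exception (c) does not apply: the baseline figure is 515, not under 457.
Exception (d): a current Provisional Certificate is held; rent is paid in kind — every condition holds. But applying paragraphs (j)–(p): (j) operates against (d): a current Tier G Notice is held. (k) is engaged (the registered capacity is 3,720 units, less than the 4,160 units limit), but is set aside by (l): (l) operates against (k): a current Standing Registration is held. (m) would limit (l) — a current Provisional Registration is held — but (n) sets (m) aside: (n) operates — the reportable unit count is 77, less than the 96 limit. (o) is engaged (aggregate throughput is 5,660 units, less than the 7,580 units limit), but yields to (p): (p) operates against (o): the property is publicly advertised. So (d) is unavailable.
Exception (e) fails — the reference index is 265, short of 268.
No exception is made out. Beatrix falls within the general rule.

Yes — Beatrix must file Form RP-7.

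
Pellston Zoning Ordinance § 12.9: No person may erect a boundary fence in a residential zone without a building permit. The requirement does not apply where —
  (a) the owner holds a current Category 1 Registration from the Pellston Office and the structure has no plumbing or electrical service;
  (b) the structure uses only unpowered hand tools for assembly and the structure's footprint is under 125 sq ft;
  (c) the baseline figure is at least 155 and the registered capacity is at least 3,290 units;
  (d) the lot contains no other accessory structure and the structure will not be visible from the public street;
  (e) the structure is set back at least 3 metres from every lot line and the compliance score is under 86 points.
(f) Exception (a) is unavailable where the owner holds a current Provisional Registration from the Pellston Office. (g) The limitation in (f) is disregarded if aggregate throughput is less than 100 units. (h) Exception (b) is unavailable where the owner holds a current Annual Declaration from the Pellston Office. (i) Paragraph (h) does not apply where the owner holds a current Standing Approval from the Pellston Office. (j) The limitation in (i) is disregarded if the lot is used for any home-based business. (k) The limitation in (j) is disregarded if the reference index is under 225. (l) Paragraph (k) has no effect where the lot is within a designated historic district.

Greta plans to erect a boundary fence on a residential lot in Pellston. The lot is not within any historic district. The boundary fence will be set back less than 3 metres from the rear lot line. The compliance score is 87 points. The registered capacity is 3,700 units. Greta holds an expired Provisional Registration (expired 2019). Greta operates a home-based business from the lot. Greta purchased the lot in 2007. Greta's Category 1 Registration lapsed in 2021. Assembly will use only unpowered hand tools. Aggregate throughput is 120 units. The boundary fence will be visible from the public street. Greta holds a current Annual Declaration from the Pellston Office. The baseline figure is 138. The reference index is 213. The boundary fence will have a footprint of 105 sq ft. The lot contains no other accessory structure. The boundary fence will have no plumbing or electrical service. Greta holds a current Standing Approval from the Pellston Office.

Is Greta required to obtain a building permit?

Exception (a) requires that the owner holds a current Category 1 Registration from the Pellston Office; but no current Category 1 Registration is held, so (a) is unavailable.
Exception (b)'s conditions are all satisfied: assembly uses only hand tools; the structure's footprint is 105 sq ft, under the 125 sq ft limit. Applying paragraphs (h)–(l): (h) would limit (b) — a current Annual Declaration is held — but (i) sets (h) aside: (i) is triggered — a current Standing Approval is held. (j) is engaged (a home-based business operates on the lot), but yields to (k): (k) applies — the reference index is 213, under the 225 limit. (l) is not triggered (the lot is not in a historic district), so (k) stands. So (b) applies.
Exception (c) requires that the baseline figure is at least 155; but the baseline figure is 138, short of 155, so (c) is unavailable.
Exception (d) fails — the structure will be visible from the street.
Exception (e) fails — the rear setback is under 3 m.

No — exception (b) applies; Greta does not need a building permit.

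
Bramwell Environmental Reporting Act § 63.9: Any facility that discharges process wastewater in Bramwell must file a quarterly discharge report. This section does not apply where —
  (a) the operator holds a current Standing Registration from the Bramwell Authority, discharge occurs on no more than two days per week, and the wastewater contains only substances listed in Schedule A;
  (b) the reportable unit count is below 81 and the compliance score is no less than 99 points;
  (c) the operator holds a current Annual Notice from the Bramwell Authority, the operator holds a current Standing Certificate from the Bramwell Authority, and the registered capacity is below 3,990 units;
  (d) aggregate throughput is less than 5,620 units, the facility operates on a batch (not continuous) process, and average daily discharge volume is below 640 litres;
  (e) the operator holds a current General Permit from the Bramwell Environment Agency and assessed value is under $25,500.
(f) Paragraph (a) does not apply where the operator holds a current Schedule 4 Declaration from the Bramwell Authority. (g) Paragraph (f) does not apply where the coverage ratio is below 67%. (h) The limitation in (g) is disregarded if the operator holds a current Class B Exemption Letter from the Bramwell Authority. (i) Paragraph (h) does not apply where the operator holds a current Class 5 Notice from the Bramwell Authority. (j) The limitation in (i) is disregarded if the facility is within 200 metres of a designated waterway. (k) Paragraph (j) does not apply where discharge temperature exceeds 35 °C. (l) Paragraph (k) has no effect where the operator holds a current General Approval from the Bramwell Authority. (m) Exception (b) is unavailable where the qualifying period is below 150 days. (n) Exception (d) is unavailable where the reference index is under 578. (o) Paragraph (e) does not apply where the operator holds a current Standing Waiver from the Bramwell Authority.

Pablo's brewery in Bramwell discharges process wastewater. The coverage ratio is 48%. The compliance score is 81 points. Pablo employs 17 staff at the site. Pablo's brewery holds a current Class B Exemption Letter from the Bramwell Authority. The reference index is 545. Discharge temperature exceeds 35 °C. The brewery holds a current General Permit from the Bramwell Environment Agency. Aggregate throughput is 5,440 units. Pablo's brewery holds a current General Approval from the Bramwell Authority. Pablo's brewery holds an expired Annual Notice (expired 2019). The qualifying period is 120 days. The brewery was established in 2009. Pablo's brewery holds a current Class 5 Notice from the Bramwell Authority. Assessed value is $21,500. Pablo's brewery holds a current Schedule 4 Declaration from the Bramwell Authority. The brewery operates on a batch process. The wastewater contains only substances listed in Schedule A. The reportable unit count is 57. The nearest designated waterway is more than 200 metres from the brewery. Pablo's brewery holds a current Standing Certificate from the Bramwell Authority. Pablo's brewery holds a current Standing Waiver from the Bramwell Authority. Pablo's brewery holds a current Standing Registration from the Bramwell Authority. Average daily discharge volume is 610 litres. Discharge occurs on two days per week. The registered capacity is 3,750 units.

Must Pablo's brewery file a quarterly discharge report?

Exception (a): a current Standing Registration is held; discharge occurs on no more than two days per week; the wastewater is Schedule-A-only — every condition holds. As to paragraphs (f)–(l): (f) would limit (a) — a current Schedule 4 Declaration is held — but (g) sets (f) aside: (g) operates against (f): the coverage ratio is 48%, below the 67% limit. (h) operates (a current Class B Exemption Letter is held), but yields to (i): (i) operates against (h): a current Class 5 Notice is held. (j), which would lift (i), is not engaged — the brewery is more than 200 m from any designated waterway. So (a) applies.
Exception (b) fails — the compliance score is 81 points, short of 99 points.
Exception (c) fails — there is no Annual Notice in force.
Exception (d) is satisfied on its face — aggregate throughput is 5,440 units, less than the 5,620 units limit; the facility operates on a batch process; average daily discharge volume is 610 litres, below the 640 litres limit. Turning to paragraph (n): (n) operates against (d): the reference index is 545, under the 578 limit. (d) is therefore removed.
Exception (e) is satisfied on its face — a current General Permit is held; assessed value is $21,500, under the $25,500 limit. However, paragraph (o) must be considered: (o) operates against (e): a current Standing Waiver is held. (e) is therefore removed.

No — exception (a) applies; Pablo's brewery is not required to file a quarterly discharge report.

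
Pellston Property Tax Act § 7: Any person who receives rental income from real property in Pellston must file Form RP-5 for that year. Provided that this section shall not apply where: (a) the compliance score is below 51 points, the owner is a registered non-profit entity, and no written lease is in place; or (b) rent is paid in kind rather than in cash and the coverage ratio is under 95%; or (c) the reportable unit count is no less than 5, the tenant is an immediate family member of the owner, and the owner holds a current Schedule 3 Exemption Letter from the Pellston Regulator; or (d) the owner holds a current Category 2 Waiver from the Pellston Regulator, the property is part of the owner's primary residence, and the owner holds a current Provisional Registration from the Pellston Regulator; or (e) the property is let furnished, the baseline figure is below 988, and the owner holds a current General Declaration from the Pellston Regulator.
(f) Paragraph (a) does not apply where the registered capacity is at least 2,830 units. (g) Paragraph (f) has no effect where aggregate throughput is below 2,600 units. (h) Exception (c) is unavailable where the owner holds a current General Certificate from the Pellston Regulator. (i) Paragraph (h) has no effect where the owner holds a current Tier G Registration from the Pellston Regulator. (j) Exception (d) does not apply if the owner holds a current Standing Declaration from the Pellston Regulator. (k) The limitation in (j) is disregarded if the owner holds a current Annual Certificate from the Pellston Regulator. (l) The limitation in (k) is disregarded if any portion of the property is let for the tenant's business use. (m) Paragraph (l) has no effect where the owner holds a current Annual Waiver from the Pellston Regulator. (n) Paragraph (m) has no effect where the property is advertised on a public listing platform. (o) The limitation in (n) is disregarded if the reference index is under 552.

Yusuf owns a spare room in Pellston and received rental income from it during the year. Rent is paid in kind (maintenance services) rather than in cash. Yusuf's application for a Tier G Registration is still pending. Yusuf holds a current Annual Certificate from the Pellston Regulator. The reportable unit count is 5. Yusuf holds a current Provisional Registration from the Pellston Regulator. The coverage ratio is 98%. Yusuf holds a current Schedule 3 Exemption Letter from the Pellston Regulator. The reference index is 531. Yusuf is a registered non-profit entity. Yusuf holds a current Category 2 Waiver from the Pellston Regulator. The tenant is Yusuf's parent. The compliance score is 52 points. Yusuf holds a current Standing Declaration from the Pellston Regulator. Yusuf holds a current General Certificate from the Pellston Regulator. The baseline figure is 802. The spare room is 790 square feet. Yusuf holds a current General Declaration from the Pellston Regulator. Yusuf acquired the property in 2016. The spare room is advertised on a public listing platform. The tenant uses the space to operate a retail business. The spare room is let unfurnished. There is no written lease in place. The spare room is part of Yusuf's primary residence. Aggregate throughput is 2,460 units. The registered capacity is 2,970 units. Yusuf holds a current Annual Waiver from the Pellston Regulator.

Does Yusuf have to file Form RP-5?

No — exception (d) applies; Yusuf is not required to file Form RP-5.

Exception (a) fails — the compliance score is 52 points, not below 51 points.
Exception (b) fails — the coverage ratio is 98%, not under 95%.
Exception (c): the reportable unit count is 5, meeting the 5 threshold; the tenant is an immediate family member; a current Schedule 3 Exemption Letter is held — every condition holds. But: (h) operates against (c): a current General Certificate is held. (i), which would lift (h), is not triggered — the Tier G Registration is not current. So (c) is unavailable.
Exception (d): a current Category 2 Waiver is held; the spare room is part of the primary residence; a current Provisional Registration is held — every condition holds. Considering the limiting provisions: (j) would limit (d) — a current Standing Declaration is held — but (k) sets (j) aside: (k) is engaged — a current Annual Certificate is held. (l) operates (the space is let for business use), but is itself disapplied by (m): (m) operates — a current Annual Waiver is held. (n) operates (the property is publicly advertised), but yields to (o): (o) operates against (n): the reference index is 531, under the 552 limit. So (d) applies.
Exception (e) fails — the property is let unfurnished.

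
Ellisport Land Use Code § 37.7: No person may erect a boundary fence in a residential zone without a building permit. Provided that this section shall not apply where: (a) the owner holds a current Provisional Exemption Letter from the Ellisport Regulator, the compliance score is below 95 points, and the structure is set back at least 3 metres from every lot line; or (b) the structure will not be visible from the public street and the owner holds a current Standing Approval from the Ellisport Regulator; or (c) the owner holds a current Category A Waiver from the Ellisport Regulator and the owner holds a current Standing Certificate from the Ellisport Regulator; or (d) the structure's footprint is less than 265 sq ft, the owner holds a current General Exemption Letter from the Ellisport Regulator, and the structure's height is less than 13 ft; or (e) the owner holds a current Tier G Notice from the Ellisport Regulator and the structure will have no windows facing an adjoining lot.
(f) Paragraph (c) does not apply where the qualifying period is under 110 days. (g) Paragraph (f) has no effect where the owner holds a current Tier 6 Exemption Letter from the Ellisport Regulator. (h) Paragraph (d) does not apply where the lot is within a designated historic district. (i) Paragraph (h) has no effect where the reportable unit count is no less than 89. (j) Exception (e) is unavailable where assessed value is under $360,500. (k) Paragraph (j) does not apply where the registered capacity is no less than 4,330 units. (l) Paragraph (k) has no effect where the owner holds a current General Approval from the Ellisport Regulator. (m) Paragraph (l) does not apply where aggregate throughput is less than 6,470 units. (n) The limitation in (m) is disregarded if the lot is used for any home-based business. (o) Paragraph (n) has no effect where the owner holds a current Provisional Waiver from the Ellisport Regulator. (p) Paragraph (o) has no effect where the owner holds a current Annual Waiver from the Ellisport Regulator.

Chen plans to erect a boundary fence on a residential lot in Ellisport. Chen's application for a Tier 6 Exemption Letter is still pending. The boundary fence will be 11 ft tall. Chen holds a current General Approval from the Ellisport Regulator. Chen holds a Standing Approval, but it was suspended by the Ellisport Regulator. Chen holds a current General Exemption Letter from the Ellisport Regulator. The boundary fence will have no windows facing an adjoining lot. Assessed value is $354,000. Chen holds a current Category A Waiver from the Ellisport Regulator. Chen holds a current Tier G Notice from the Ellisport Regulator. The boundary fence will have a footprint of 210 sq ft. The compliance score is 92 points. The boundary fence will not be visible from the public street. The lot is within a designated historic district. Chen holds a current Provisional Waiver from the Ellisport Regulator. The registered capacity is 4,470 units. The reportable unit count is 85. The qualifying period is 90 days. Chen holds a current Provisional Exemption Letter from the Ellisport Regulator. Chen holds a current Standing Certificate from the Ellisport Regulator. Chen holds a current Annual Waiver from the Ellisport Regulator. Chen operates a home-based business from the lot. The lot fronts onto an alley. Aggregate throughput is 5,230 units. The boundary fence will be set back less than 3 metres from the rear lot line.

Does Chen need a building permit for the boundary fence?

Exception (a) fails — the rear setback is under 3 m.
Exception (b) fails — the Standing Approval is not current.
Exception (c) is satisfied on its face — a current Category A Waiver is held; a current Standing Certificate is held. Turning to paragraphs (f)–(g): (f) operates against (c): the qualifying period is 90 days, under the 110 days limit. (g), which would lift (f), is inapplicable — no current Tier 6 Exemption Letter is held. (c) is therefore removed.
Exception (d) is satisfied on its face — the structure's footprint is 210 sq ft, less than the 265 sq ft limit; a current General Exemption Letter is held; the structure's height is 11 ft, less than the 13 ft limit. Turning to paragraphs (h)–(i): (h) operates against (d): the lot is in a historic district. (i) is not triggered (the reportable unit count is 85, short of 89), so (h) stands. (d) is therefore removed.
Exception (e): a current Tier G Notice is held; no windows face an adjoining lot — every condition holds. However, paragraphs (j)–(p) must be considered: (j) operates — assessed value is $354,000, under the $360,500 limit. (k) would limit (j) — the registered capacity is 4,470 units, meeting the 4,330 units threshold — but (l) sets (k) aside: (l) operates against (k): a current General Approval is held. (m) operates (aggregate throughput is 5,230 units, less than the 6,470 units limit), but is displaced by (n): (n) operates against (m): a home-based business operates on the lot. (o) would limit (n) — a current Provisional Waiver is held — but (p) sets (o) aside: (p) operates against (o): a current Annual Waiver is held. (e) is therefore removed.
No exception displaces § 37.7.

Yes — Chen must obtain a building permit.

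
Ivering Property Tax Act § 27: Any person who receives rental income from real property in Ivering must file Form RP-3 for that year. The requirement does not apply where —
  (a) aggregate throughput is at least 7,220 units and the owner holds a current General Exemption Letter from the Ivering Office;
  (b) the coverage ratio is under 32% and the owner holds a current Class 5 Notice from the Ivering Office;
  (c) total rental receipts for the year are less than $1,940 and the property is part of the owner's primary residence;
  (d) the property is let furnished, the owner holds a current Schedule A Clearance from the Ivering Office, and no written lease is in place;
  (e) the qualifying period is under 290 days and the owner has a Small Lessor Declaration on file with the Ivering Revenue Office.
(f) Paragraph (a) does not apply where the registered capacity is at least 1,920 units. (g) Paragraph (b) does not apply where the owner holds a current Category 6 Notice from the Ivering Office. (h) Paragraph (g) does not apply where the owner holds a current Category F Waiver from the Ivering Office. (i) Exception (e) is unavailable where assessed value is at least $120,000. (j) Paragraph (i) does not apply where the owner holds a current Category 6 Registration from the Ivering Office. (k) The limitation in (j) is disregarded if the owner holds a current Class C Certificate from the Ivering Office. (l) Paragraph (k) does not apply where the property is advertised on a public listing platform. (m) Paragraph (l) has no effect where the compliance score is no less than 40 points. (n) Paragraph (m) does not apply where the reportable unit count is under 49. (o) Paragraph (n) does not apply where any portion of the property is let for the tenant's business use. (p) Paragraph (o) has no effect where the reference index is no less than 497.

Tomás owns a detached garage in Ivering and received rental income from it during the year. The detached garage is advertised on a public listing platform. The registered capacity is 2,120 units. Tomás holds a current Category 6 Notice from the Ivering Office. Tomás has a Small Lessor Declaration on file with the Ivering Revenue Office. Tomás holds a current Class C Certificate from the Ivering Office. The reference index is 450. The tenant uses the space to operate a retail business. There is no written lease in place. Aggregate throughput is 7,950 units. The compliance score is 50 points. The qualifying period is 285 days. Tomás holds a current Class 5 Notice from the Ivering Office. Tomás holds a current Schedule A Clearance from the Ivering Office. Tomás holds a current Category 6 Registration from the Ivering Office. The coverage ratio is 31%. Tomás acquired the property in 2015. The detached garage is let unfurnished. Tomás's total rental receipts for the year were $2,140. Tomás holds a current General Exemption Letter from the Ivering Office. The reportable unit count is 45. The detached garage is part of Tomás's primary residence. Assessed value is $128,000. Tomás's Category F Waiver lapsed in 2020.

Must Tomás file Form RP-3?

Yes — Tomás must file Form RP-3.

All of (a)'s requirements are met (aggregate throughput is 7,950 units, meeting the 7,220 units threshold; a current General Exemption Letter is held). But applying paragraph (f): (f) is engaged — the registered capacity is 2,120 units, meeting the 1,920 units threshold. Exception (a) does not apply.
Exception (b)'s conditions are all satisfied: the coverage ratio is 31%, under the 32% limit; a current Class 5 Notice is held. Turning to paragraphs (g)–(h): (g) applies — a current Category 6 Notice is held. (h), which would lift (g), does not operate here — no current Category F Waiver is held. So (b) is unavailable.
Exception (c) does not apply: total rental receipts for the year are $2,140, not less than $1,940.
Exception (d) requires that the property is let furnished; but the property is let unfurnished, so (d) is unavailable.
All of (e)'s requirements are met (the qualifying period is 285 days, under the 290 days limit; a Small Lessor Declaration is on file). But: (i) operates — assessed value is $128,000, meeting the $120,000 threshold. (j) would limit (i) — a current Category 6 Registration is held — but (k) sets (j) aside: (k) operates against (j): a current Class C Certificate is held. (l) would limit (k) — the property is publicly advertised — but (m) sets (l) aside: (m) operates against (l): the compliance score is 50 points, meeting the 40 points threshold. (n) would limit (m) — the reportable unit count is 45, under the 49 limit — but (o) sets (n) aside: (o) operates against (n): the space is let for business use. (p), which would lift (o), does not operate here — the reference index is 450, short of 497. Exception (e) does not apply.
None of the exceptions is available; § 27 applies in full.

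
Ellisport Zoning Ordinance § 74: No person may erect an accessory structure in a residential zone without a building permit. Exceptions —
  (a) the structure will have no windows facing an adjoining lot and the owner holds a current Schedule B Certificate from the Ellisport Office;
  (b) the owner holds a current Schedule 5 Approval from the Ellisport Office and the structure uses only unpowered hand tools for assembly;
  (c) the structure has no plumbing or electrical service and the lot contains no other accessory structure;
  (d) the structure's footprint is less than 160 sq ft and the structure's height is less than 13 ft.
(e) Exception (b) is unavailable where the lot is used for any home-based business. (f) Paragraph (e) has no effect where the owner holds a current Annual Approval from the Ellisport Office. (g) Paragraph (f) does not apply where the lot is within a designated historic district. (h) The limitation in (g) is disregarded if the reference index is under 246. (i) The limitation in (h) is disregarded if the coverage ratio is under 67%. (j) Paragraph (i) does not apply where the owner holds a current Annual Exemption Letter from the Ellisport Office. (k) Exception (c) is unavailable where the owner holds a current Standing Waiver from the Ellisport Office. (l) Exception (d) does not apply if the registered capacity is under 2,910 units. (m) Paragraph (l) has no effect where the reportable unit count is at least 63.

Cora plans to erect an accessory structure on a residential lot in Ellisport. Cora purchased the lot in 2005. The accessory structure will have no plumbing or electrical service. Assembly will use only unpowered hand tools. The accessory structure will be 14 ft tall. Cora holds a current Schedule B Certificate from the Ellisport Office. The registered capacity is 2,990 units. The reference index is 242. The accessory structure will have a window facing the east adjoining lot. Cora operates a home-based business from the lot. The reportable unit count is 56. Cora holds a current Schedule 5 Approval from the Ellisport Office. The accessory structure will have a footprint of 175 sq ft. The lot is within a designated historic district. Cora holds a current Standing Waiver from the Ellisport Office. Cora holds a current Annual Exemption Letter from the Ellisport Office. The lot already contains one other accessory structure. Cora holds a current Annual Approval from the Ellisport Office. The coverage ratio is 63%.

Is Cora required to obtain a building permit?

No — exception (b) applies; Cora does not need a building permit.

Exception (a) requires that the structure will have no windows facing an adjoining lot; but a window faces an adjoining lot, so (a) is unavailable.
Exception (b)'s conditions are all satisfied: a current Schedule 5 Approval is held; assembly uses only hand tools. Considering the limiting provisions: (e) would limit (b) — a home-based business operates on the lot — but (f) sets (e) aside: (f) operates against (e): a current Annual Approval is held. (g) is triggered (the lot is in a historic district), but yields to (h): (h) operates — the reference index is 242, under the 246 limit. (i) would limit (h) — the coverage ratio is 63%, under the 67% limit — but (j) sets (i) aside: (j) is triggered — a current Annual Exemption Letter is held. Exception (b) stands.
Exception (c) does not apply: the lot already has another accessory structure.
Exception (d) does not apply: the structure's footprint is 175 sq ft, not less than 160 sq ft.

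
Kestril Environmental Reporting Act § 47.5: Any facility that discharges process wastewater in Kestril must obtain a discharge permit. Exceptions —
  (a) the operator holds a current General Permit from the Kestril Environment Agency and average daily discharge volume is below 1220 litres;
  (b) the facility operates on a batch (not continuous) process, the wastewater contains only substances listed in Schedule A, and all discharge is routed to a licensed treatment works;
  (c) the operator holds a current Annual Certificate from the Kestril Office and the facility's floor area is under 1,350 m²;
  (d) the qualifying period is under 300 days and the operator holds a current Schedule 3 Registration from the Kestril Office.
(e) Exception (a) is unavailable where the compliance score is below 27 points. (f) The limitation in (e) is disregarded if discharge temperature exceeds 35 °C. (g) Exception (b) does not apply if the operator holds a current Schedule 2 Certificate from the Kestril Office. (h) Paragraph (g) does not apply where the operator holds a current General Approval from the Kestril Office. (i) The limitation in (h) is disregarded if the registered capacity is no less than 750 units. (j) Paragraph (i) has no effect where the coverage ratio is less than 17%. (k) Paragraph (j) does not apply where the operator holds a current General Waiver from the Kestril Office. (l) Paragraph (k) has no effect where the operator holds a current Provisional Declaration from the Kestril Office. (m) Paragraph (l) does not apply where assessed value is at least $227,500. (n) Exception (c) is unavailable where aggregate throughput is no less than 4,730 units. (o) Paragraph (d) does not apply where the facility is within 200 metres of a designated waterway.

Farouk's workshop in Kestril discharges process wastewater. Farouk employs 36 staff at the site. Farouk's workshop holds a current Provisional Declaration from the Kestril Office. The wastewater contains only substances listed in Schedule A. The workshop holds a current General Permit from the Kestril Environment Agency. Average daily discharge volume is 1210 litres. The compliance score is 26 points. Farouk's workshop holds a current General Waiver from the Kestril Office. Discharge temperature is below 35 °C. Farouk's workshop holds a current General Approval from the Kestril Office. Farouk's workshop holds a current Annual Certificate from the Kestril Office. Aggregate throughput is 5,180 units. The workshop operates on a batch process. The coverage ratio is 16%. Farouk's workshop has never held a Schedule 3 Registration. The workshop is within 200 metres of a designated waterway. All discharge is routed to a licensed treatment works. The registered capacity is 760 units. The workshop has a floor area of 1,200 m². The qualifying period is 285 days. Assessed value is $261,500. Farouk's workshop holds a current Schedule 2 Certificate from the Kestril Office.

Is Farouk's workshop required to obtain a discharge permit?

Exception (a)'s conditions are all satisfied: a current General Permit is held; average daily discharge volume is 1210 litres, below the 1220 litres limit. But applying paragraphs (e)–(f): (e) is engaged — the compliance score is 26 points, below the 27 points limit. (f), which would lift (e), does not operate here — discharge temperature is below 35 °C. So (a) is unavailable.
All of (b)'s requirements are met (the facility operates on a batch process; the wastewater is Schedule-A-only; discharge is routed to a licensed treatment works). Turning to paragraphs (g)–(m): (g) operates against (b): a current Schedule 2 Certificate is held. (h) applies (a current General Approval is held), but is displaced by (i): (i) operates — the registered capacity is 760 units, meeting the 750 units threshold. (j) is engaged (the coverage ratio is 16%, less than the 17% limit), but is displaced by (k): (k) applies — a current General Waiver is held. (l) operates (a current Provisional Declaration is held), but yields to (m): (m) applies — assessed value is $261,500, meeting the $227,500 threshold. Exception (b) does not apply.
All of (c)'s requirements are met (a current Annual Certificate is held; the facility's floor area is 1,200 m², under the 1,350 m² limit). But applying paragraph (n): (n) operates against (c): aggregate throughput is 5,180 units, meeting the 4,730 units threshold. So (c) is unavailable.
Exception (d) requires that the operator holds a current Schedule 3 Registration from the Kestril Office; but no current Schedule 3 Registration is held, so (d) is unavailable.
No exception is made out. Farouk's workshop falls within the general rule.

Yes — Farouk's workshop must obtain a discharge permit.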